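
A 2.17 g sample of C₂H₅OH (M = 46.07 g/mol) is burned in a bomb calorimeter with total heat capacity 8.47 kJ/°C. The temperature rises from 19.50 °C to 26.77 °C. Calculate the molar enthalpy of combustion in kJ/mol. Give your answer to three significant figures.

ΔH = -1310 kJ/mol

ΔT = 26.77 − 19.50 = 7.27 °C
q_cal = C_cal × ΔT = 8.47 × 7.27 = 61.5769 kJ
n = 2.17 / 46.07 = 0.04710 mol
q_rxn = −q_cal = -61.5769 kJ
ΔH = -61.5769 / 0.04710 = -1307 kJ/mol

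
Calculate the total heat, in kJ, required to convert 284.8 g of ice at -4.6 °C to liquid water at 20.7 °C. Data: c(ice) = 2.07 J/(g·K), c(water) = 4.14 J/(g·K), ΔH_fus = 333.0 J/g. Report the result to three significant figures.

q = 122 kJ

q1 (heat ice -4.6→0.0 °C): 284.8 × 2.07 × 4.6 = 2712 J
q2 (melt at 0 °C): 284.8 × 333.0 = 94838 J
q3 (heat water 0.0→20.7 °C): 284.8 × 4.14 × 20.7 = 24407 J
Total: 2712 + 94838 + 24407 = 121957 J = 122 kJ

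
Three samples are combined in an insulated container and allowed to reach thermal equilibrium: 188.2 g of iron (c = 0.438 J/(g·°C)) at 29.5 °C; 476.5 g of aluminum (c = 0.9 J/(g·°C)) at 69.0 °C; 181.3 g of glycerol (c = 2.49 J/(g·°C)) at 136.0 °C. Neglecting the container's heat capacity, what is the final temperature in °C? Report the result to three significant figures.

Σ mᵢcᵢ(T − Tᵢ) = 0  ⇒  T = Σ mᵢcᵢTᵢ / Σ mᵢcᵢ
Σ mᵢcᵢ = 188.2×0.438 + 476.5×0.9 + 181.3×2.49 = 962.7186
Σ mᵢcᵢTᵢ = 82.4316×29.5 + 428.85×69.0 + 451.437×136.0 = 93418
T = 93418 / 962.7186 = 97.04 °C

T_f = 97.0 °C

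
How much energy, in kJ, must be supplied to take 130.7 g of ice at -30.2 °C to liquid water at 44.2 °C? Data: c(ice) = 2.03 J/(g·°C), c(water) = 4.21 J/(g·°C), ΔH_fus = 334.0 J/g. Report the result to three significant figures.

q1 (heat ice -30.2→0.0 °C): 130.7 × 2.03 × 30.2 = 8013 J
q2 (melt at 0 °C): 130.7 × 334.0 = 43654 J
q3 (heat water 0.0→44.2 °C): 130.7 × 4.21 × 44.2 = 24321 J
Total: 8013 + 43654 + 24321 = 75988 J = 76.0 kJ

q = 76.0 kJ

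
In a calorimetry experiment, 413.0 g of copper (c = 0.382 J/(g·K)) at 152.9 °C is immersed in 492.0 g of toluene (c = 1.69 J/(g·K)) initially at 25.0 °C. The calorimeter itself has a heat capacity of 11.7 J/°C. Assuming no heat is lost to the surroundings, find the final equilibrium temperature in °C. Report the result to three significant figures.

Heat lost by copper = heat gained by toluene + calorimeter.
(413.0)(0.382)(152.9 − T) = [(492.0)(1.69) + 11.7](T − 25.0)
157.766 (152.9 − T) = 843.18 (T − 25.0)
24122 − 157.766 T = 843.18 T − 21080
45202 = 1000.946 T
T = 45.16 °C

T_f = 45.2 °C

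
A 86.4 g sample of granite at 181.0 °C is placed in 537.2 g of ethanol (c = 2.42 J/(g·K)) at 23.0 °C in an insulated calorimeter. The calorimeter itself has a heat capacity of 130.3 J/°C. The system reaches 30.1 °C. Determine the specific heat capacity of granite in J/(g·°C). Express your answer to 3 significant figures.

c = 0.779 J/(g·°C)

q_gained = (537.2 × 2.42 + 130.3) × (30.1 − 23.0) = 10160 J
q_lost = 86.4 × c × (181.0 − 30.1) = 13037.76 c
Set equal: c = 10160 / 13037.76 = 0.779 J/(g·°C)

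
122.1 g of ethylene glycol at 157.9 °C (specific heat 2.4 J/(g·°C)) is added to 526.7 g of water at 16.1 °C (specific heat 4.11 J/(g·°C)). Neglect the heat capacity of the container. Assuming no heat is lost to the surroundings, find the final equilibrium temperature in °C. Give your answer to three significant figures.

T_f = 33.0 °C

Heat lost by ethylene glycol = heat gained by water.
(122.1)(2.4)(157.9 − T) = (526.7)(4.11)(T − 16.1)
293.04 (157.9 − T) = 2164.737 (T − 16.1)
46271 − 293.04 T = 2164.737 T − 34852
81123 = 2457.777 T
T = 33.01 °C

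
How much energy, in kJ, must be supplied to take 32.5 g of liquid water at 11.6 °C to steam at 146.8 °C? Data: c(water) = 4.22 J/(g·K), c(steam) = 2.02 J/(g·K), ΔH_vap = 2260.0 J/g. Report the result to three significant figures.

q1 (heat water 11.6→100.0 °C): 32.5 × 4.22 × 88.4 = 12124 J
q2 (vaporize at 100 °C): 32.5 × 2260.0 = 73450 J
q3 (heat steam 100.0→146.8 °C): 32.5 × 2.02 × 46.8 = 3072 J
Total: 12124 + 73450 + 3072 = 88646 J = 88.6 kJ

q = 88.6 kJ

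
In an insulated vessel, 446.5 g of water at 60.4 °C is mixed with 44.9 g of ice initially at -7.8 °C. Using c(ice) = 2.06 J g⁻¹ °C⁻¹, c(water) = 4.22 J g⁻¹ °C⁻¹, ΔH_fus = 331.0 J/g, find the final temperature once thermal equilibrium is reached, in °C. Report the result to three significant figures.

T_f = 47.4 °C

Heat to bring ice to 0 °C and melt it: q₁ = 44.9×2.06×7.8 + 44.9×331.0 = 15583 J
Heat the water can supply cooling to 0 °C: 446.5×4.22×60.4 = 113807 J > q₁, so all ice melts.
Energy balance: 446.5×4.22×(60.4 − T) = 15583 + 44.9×4.22×(T − 0)
1884.23(60.4 − T) = 15583 + 189.478 T
113807 − 15583 = 2073.708 T
T = 98224 / 2073.708 = 47.37 °C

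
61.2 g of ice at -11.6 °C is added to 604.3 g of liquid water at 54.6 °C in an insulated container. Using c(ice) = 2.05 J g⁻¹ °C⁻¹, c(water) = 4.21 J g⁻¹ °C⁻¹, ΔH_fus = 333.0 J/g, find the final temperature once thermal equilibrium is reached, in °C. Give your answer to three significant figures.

T_f = 41.8 °C

Heat to bring ice to 0 °C and melt it: q₁ = 61.2×2.05×11.6 + 61.2×333.0 = 21835 J
Heat the water can supply cooling to 0 °C: 604.3×4.21×54.6 = 138908 J > q₁, so all ice melts.
Energy balance: 604.3×4.21×(54.6 − T) = 21835 + 61.2×4.21×(T − 0)
2544.103(54.6 − T) = 21835 + 257.652 T
138908 − 21835 = 2801.755 T
T = 117073 / 2801.755 = 41.79 °C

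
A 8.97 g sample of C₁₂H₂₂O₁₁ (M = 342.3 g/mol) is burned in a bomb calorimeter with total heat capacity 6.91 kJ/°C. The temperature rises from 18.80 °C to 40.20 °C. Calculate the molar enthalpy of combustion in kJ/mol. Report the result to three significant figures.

ΔT = 40.20 − 18.80 = 21.40 °C
q_cal = C_cal × ΔT = 6.91 × 21.40 = 147.874 kJ
n = 8.97 / 342.3 = 0.02621 mol
q_rxn = −q_cal = -147.874 kJ
ΔH = -147.874 / 0.02621 = -5642 kJ/mol

ΔH = -5640 kJ/mol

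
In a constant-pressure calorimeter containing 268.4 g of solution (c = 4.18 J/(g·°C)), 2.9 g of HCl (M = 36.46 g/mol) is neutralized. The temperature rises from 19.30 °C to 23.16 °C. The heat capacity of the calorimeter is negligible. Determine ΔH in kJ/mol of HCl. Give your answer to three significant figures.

ΔH = -54.4 kJ/mol

|ΔT| = |23.16 − 19.30| = 3.86 °C
|q_surr| = (268.4 × 4.18) × 3.86 = 1121.912 × 3.86 = 4330.6 J
n(HCl) = 2.9 / 36.46 = 0.079539 mol
Temperature rose, so q_rxn = −|q_surr| = -4.3306 kJ
ΔH = q_rxn / n = -54.446 kJ/mol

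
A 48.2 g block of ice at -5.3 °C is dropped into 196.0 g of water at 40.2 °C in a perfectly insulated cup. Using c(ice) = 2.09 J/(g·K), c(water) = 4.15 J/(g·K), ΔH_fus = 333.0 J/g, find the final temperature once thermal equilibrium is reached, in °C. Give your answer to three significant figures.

Heat to bring ice to 0 °C and melt it: q₁ = 48.2×2.09×5.3 + 48.2×333.0 = 16585 J
Heat the water can supply cooling to 0 °C: 196.0×4.15×40.2 = 32698.7 J > q₁, so all ice melts.
Energy balance: 196.0×4.15×(40.2 − T) = 16585 + 48.2×4.15×(T − 0)
813.4(40.2 − T) = 16585 + 200.03 T
32698.7 − 16585 = 1013.43 T
T = 16113.7 / 1013.43 = 15.90 °C

T_f = 15.9 °C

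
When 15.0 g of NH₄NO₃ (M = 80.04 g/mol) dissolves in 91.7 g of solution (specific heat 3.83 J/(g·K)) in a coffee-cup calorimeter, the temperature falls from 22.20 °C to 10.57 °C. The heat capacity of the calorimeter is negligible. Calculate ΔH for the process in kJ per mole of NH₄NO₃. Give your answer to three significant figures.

ΔH = 21.8 kJ/mol

|ΔT| = |10.57 − 22.20| = 11.63 °C
|q_surr| = (91.7 × 3.83) × 11.63 = 351.211 × 11.63 = 4085 J
n(NH₄NO₃) = 15.0 / 80.04 = 0.1874 mol
Temperature fell, so q_rxn = +|q_surr| = 4.085 kJ
ΔH = q_rxn / n = 21.80 kJ/mol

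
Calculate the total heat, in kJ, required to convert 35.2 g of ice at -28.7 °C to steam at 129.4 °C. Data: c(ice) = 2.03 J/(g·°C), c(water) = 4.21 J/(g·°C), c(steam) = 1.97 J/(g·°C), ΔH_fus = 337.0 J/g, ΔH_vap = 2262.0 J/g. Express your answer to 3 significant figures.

q1 (heat ice -28.7→0.0 °C): 35.2 × 2.03 × 28.7 = 2051 J
q2 (melt at 0 °C): 35.2 × 337.0 = 11862 J
q3 (heat water 0.0→100.0 °C): 35.2 × 4.21 × 100.0 = 14819 J
q4 (vaporize at 100 °C): 35.2 × 2262.0 = 79622 J
q5 (heat steam 100.0→129.4 °C): 35.2 × 1.97 × 29.4 = 2039 J
Total: 2051 + 11862 + 14819 + 79622 + 2039 = 110393 J = 110 kJ

q = 110 kJ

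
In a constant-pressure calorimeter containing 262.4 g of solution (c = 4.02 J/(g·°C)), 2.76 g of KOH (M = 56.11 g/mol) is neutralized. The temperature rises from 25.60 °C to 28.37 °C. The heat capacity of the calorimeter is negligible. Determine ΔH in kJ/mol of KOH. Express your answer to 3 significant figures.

|ΔT| = |28.37 − 25.60| = 2.77 °C
|q_surr| = (262.4 × 4.02) × 2.77 = 1054.848 × 2.77 = 2922 J
n(KOH) = 2.76 / 56.11 = 0.04919 mol
Temperature rose, so q_rxn = −|q_surr| = -2.922 kJ
ΔH = q_rxn / n = -59.40 kJ/mol

ΔH = -59.4 kJ/mol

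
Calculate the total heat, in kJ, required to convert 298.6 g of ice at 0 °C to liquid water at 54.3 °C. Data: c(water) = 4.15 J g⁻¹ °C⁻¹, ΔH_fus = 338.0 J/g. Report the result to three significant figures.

q = 168 kJ

q1 (melt at 0 °C): 298.6 × 338.0 = 100927 J
q2 (heat water 0.0→54.3 °C): 298.6 × 4.15 × 54.3 = 67288 J
Total: 100927 + 67288 = 168215 J = 168 kJ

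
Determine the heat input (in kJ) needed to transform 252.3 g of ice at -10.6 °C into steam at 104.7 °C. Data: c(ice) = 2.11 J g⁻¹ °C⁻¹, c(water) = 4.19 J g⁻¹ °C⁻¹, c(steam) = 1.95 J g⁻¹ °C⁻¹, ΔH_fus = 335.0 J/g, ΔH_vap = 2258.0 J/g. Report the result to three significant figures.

q1 (heat ice -10.6→0.0 °C): 252.3 × 2.11 × 10.6 = 5643 J
q2 (melt at 0 °C): 252.3 × 335.0 = 84521 J
q3 (heat water 0.0→100.0 °C): 252.3 × 4.19 × 100.0 = 105714 J
q4 (vaporize at 100 °C): 252.3 × 2258.0 = 569693 J
q5 (heat steam 100.0→104.7 °C): 252.3 × 1.95 × 4.7 = 2312 J
Total: 5643 + 84521 + 105714 + 569693 + 2312 = 767883 J = 768 kJ

q = 768 kJ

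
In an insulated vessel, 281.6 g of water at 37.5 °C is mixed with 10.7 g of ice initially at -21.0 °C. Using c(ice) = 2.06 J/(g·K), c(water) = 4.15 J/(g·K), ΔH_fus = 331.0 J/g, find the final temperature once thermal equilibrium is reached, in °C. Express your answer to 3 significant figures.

Heat to bring ice to 0 °C and melt it: q₁ = 10.7×2.06×21.0 + 10.7×331.0 = 4004.6 J
Heat the water can supply cooling to 0 °C: 281.6×4.15×37.5 = 43824.0 J > q₁, so all ice melts.
Energy balance: 281.6×4.15×(37.5 − T) = 4004.6 + 10.7×4.15×(T − 0)
1168.64(37.5 − T) = 4004.6 + 44.405 T
43824.0 − 4004.6 = 1213.045 T
T = 39819.4 / 1213.045 = 32.83 °C

T_f = 32.8 °C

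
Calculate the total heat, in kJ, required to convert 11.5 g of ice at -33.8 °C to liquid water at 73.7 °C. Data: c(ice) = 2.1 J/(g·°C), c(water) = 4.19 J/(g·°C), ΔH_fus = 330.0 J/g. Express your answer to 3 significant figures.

q = 8.16 kJ

q1 (heat ice -33.8→0.0 °C): 11.5 × 2.1 × 33.8 = 816 J
q2 (melt at 0 °C): 11.5 × 330.0 = 3795 J
q3 (heat water 0.0→73.7 °C): 11.5 × 4.19 × 73.7 = 3551 J
Total: 816 + 3795 + 3551 = 8162 J = 8.16 kJ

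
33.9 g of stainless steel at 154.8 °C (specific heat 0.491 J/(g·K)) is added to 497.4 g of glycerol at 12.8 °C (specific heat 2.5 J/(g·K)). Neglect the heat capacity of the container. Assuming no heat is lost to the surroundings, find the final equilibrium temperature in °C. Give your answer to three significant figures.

Heat lost by stainless steel = heat gained by glycerol.
(33.9)(0.491)(154.8 − T) = (497.4)(2.5)(T − 12.8)
16.6449 (154.8 − T) = 1243.5 (T − 12.8)
2576.6 − 16.6449 T = 1243.5 T − 15917
18493.6 = 1260.1449 T
T = 14.68 °C

T_f = 14.7 °C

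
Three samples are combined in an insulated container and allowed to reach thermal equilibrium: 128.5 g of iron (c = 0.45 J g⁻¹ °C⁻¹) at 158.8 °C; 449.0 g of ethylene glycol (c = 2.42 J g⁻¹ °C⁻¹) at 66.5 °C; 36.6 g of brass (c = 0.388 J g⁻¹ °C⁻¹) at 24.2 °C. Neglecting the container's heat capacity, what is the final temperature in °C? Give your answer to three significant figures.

T_f = 70.6 °C

Σ mᵢcᵢ(T − Tᵢ) = 0  ⇒  T = Σ mᵢcᵢTᵢ / Σ mᵢcᵢ
Σ mᵢcᵢ = 128.5×0.45 + 449.0×2.42 + 36.6×0.388 = 1158.6058
Σ mᵢcᵢTᵢ = 57.825×158.8 + 1086.58×66.5 + 14.2008×24.2 = 81784
T = 81784 / 1158.6058 = 70.59 °C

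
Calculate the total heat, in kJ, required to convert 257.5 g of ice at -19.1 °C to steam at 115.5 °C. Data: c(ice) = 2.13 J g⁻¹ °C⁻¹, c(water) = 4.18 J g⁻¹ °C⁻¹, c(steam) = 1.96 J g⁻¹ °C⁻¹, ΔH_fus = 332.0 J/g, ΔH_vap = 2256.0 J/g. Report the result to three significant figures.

q1 (heat ice -19.1→0.0 °C): 257.5 × 2.13 × 19.1 = 10476 J
q2 (melt at 0 °C): 257.5 × 332.0 = 85490 J
q3 (heat water 0.0→100.0 °C): 257.5 × 4.18 × 100.0 = 107635 J
q4 (vaporize at 100 °C): 257.5 × 2256.0 = 580920 J
q5 (heat steam 100.0→115.5 °C): 257.5 × 1.96 × 15.5 = 7823 J
Total: 10476 + 85490 + 107635 + 580920 + 7823 = 792344 J = 792 kJ

q = 792 kJ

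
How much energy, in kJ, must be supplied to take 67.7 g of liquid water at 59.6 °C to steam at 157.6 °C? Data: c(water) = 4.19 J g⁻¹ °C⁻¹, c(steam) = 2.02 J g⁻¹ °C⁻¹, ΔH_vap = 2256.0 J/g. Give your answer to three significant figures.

q1 (heat water 59.6→100.0 °C): 67.7 × 4.19 × 40.4 = 11460 J
q2 (vaporize at 100 °C): 67.7 × 2256.0 = 152731 J
q3 (heat steam 100.0→157.6 °C): 67.7 × 2.02 × 57.6 = 7877 J
Total: 11460 + 152731 + 7877 = 172068 J = 172 kJ

q = 172 kJ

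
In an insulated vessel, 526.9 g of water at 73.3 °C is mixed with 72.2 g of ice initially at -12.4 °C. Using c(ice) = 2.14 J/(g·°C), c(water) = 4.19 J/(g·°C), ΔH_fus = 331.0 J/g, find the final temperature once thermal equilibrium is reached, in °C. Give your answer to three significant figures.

Heat to bring ice to 0 °C and melt it: q₁ = 72.2×2.14×12.4 + 72.2×331.0 = 25814 J
Heat the water can supply cooling to 0 °C: 526.9×4.19×73.3 = 161825 J > q₁, so all ice melts.
Energy balance: 526.9×4.19×(73.3 − T) = 25814 + 72.2×4.19×(T − 0)
2207.711(73.3 − T) = 25814 + 302.518 T
161825 − 25814 = 2510.229 T
T = 136011 / 2510.229 = 54.18 °C

T_f = 54.2 °C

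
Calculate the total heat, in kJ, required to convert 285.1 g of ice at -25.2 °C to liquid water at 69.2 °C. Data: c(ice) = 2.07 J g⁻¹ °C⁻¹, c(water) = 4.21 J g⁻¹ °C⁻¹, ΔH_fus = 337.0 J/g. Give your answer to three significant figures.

q1 (heat ice -25.2→0.0 °C): 285.1 × 2.07 × 25.2 = 14872 J
q2 (melt at 0 °C): 285.1 × 337.0 = 96079 J
q3 (heat water 0.0→69.2 °C): 285.1 × 4.21 × 69.2 = 83059 J
Total: 14872 + 96079 + 83059 = 194010 J = 194 kJ

q = 194 kJ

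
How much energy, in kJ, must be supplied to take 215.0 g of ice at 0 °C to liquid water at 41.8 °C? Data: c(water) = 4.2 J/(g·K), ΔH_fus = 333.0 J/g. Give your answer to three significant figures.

q = 109 kJ

q1 (melt at 0 °C): 215.0 × 333.0 = 71595 J
q2 (heat water 0.0→41.8 °C): 215.0 × 4.2 × 41.8 = 37745 J
Total: 71595 + 37745 = 109340 J = 109 kJ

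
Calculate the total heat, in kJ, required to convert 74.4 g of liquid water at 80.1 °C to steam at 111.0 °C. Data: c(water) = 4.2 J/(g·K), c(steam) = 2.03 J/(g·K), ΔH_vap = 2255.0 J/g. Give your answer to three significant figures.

q1 (heat water 80.1→100.0 °C): 74.4 × 4.2 × 19.9 = 6218 J
q2 (vaporize at 100 °C): 74.4 × 2255.0 = 167772 J
q3 (heat steam 100.0→111.0 °C): 74.4 × 2.03 × 11.0 = 1661 J
Total: 6218 + 167772 + 1661 = 175651 J = 176 kJ

q = 176 kJ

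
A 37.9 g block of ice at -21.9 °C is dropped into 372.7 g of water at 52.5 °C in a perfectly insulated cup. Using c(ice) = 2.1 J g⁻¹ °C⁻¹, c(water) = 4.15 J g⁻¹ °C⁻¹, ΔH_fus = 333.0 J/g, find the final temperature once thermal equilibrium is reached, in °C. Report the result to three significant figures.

Heat to bring ice to 0 °C and melt it: q₁ = 37.9×2.1×21.9 + 37.9×333.0 = 14364 J
Heat the water can supply cooling to 0 °C: 372.7×4.15×52.5 = 81202.0 J > q₁, so all ice melts.
Energy balance: 372.7×4.15×(52.5 − T) = 14364 + 37.9×4.15×(T − 0)
1546.705(52.5 − T) = 14364 + 157.285 T
81202.0 − 14364 = 1703.990 T
T = 66838.0 / 1703.990 = 39.22 °C

T_f = 39.2 °C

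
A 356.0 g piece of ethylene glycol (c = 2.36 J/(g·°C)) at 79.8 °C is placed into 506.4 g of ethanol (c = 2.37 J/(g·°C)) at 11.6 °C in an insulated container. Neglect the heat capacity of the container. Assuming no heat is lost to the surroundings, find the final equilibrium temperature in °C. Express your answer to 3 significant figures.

T_f = 39.7 °C

Heat lost by ethylene glycol = heat gained by ethanol.
(356.0)(2.36)(79.8 − T) = (506.4)(2.37)(T − 11.6)
840.16 (79.8 − T) = 1200.168 (T − 11.6)
67045 − 840.16 T = 1200.168 T − 13922
80967 = 2040.328 T
T = 39.68 °C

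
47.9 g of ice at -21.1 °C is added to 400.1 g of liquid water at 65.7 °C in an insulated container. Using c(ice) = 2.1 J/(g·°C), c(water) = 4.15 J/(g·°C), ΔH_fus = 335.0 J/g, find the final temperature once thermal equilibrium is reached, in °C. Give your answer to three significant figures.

Heat to bring ice to 0 °C and melt it: q₁ = 47.9×2.1×21.1 + 47.9×335.0 = 18169 J
Heat the water can supply cooling to 0 °C: 400.1×4.15×65.7 = 109089 J > q₁, so all ice melts.
Energy balance: 400.1×4.15×(65.7 − T) = 18169 + 47.9×4.15×(T − 0)
1660.415(65.7 − T) = 18169 + 198.785 T
109089 − 18169 = 1859.200 T
T = 90920 / 1859.200 = 48.90 °C

T_f = 48.9 °C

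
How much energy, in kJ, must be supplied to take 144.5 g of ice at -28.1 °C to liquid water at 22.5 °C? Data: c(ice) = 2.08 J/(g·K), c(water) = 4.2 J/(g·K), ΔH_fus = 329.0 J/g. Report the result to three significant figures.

q = 69.6 kJ

q1 (heat ice -28.1→0.0 °C): 144.5 × 2.08 × 28.1 = 8446 J
q2 (melt at 0 °C): 144.5 × 329.0 = 47541 J
q3 (heat water 0.0→22.5 °C): 144.5 × 4.2 × 22.5 = 13655 J
Total: 8446 + 47541 + 13655 = 69642 J = 69.6 kJ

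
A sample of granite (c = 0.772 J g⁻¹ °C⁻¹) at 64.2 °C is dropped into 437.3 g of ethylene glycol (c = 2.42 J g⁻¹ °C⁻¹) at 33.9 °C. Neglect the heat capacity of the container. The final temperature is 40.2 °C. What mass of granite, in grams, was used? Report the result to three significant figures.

m = 360 g

q_gained = (437.3 × 2.42) × (40.2 − 33.9) = 6667 J
q_lost = m × 0.772 × (64.2 − 40.2) = 18.528 m
m = 6667 / 18.528 = 360 g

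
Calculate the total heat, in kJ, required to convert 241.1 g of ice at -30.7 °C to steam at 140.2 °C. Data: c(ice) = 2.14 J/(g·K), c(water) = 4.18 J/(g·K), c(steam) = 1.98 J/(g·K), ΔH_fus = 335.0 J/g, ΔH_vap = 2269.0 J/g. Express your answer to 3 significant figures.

q = 764 kJ

q1 (heat ice -30.7→0.0 °C): 241.1 × 2.14 × 30.7 = 15840 J
q2 (melt at 0 °C): 241.1 × 335.0 = 80769 J
q3 (heat water 0.0→100.0 °C): 241.1 × 4.18 × 100.0 = 100780 J
q4 (vaporize at 100 °C): 241.1 × 2269.0 = 547056 J
q5 (heat steam 100.0→140.2 °C): 241.1 × 1.98 × 40.2 = 19191 J
Total: 15840 + 80769 + 100780 + 547056 + 19191 = 763636 J = 764 kJ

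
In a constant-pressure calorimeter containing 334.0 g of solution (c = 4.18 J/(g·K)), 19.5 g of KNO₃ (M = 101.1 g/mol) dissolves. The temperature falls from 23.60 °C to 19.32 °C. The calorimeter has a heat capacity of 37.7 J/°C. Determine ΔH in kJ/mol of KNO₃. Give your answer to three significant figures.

ΔH = 31.8 kJ/mol

|ΔT| = |19.32 − 23.60| = 4.28 °C
|q_surr| = (334.0 × 4.18 + 37.7) × 4.28 = 1433.82 × 4.28 = 6137 J
n(KNO₃) = 19.5 / 101.1 = 0.1929 mol
Temperature fell, so q_rxn = +|q_surr| = 6.137 kJ
ΔH = q_rxn / n = 31.81 kJ/mol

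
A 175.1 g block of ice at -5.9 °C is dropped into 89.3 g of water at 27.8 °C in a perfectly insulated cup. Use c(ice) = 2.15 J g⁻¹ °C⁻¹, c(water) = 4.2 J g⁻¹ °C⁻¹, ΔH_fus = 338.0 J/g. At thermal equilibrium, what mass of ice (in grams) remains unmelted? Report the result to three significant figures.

Heat to warm all ice to 0 °C: 175.1×2.15×5.9 = 2221.1 J
Heat released by water cooling to 0 °C: 89.3×4.2×27.8 = 10427 J
10427 J < 2221.1 + 175.1×338.0 = 61404.9 J, so not all ice melts; final T = 0 °C.
Heat left for melting: 10427 − 2221.1 = 8205.9 J
Mass melted = 8205.9 / 338.0 = 24.28 g
Ice remaining = 175.1 − 24.28 = 150.82 g

m_ice remaining = 151 g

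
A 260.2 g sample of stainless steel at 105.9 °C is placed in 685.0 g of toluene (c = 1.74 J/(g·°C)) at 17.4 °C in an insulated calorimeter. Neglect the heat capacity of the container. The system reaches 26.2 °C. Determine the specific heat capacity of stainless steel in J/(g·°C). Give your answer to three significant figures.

c = 0.506 J/(g·°C)

q_gained = (685.0 × 1.74) × (26.2 − 17.4) = 10490 J
q_lost = 260.2 × c × (105.9 − 26.2) = 20737.94 c
Set equal: c = 10490 / 20737.94 = 0.506 J/(g·°C)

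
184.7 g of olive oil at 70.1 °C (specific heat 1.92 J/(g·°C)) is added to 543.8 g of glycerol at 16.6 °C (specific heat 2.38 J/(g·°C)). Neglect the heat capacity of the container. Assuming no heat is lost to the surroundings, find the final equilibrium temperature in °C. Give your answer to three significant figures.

T_f = 28.1 °C

Heat lost by olive oil = heat gained by glycerol.
(184.7)(1.92)(70.1 − T) = (543.8)(2.38)(T − 16.6)
354.624 (70.1 − T) = 1294.244 (T − 16.6)
24859 − 354.624 T = 1294.244 T − 21484
46343 = 1648.868 T
T = 28.11 °C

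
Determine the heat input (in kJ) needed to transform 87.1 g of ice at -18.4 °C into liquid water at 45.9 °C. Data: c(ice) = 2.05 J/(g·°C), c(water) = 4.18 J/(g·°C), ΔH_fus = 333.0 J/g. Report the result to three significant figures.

q = 49.0 kJ

q1 (heat ice -18.4→0.0 °C): 87.1 × 2.05 × 18.4 = 3285 J
q2 (melt at 0 °C): 87.1 × 333.0 = 29004 J
q3 (heat water 0.0→45.9 °C): 87.1 × 4.18 × 45.9 = 16711 J
Total: 3285 + 29004 + 16711 = 49000 J = 49.0 kJ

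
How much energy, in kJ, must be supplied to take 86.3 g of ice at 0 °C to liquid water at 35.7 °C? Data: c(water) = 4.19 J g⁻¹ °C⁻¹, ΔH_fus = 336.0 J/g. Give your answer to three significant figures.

q = 41.9 kJ

q1 (melt at 0 °C): 86.3 × 336.0 = 28997 J
q2 (heat water 0.0→35.7 °C): 86.3 × 4.19 × 35.7 = 12909 J
Total: 28997 + 12909 = 41906 J = 41.9 kJ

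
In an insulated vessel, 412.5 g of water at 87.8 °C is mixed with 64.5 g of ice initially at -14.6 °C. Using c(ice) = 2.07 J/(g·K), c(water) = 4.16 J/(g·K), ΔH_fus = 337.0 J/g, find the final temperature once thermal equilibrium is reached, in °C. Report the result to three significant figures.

T_f = 64.0 °C

Heat to bring ice to 0 °C and melt it: q₁ = 64.5×2.07×14.6 + 64.5×337.0 = 23686 J
Heat the water can supply cooling to 0 °C: 412.5×4.16×87.8 = 150665 J > q₁, so all ice melts.
Energy balance: 412.5×4.16×(87.8 − T) = 23686 + 64.5×4.16×(T − 0)
1716(87.8 − T) = 23686 + 268.32 T
150665 − 23686 = 1984.32 T
T = 126979 / 1984.32 = 63.99 °C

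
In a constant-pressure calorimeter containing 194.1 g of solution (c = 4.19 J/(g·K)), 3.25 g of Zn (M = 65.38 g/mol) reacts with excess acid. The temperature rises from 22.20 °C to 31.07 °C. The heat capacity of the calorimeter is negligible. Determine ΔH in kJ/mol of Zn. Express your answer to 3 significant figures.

ΔH = -145 kJ/mol

|ΔT| = |31.07 − 22.20| = 8.87 °C
|q_surr| = (194.1 × 4.19) × 8.87 = 813.279 × 8.87 = 7214 J
n(Zn) = 3.25 / 65.38 = 0.04971 mol
Temperature rose, so q_rxn = −|q_surr| = -7.214 kJ
ΔH = q_rxn / n = -145.1 kJ/mol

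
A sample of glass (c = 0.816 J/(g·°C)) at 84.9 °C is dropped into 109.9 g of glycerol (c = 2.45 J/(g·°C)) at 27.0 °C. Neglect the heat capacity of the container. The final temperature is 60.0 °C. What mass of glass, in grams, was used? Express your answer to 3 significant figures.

m = 437 g

q_gained = (109.9 × 2.45) × (60.0 − 27.0) = 8885 J
q_lost = m × 0.816 × (84.9 − 60.0) = 20.3184 m
m = 8885 / 20.3184 = 437 g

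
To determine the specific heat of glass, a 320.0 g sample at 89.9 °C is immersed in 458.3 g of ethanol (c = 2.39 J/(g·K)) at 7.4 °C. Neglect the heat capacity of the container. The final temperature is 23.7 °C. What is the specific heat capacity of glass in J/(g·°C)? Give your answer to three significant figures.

q_gained = (458.3 × 2.39) × (23.7 − 7.4) = 17850 J
q_lost = 320.0 × c × (89.9 − 23.7) = 21184 c
Set equal: c = 17850 / 21184 = 0.843 J/(g·°C)

c = 0.843 J/(g·°C)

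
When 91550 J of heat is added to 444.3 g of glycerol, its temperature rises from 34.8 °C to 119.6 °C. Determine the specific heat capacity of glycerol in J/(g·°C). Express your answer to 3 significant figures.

c = 2.43 J/(g·°C)

c = q / (m ΔT) = 91550 / (444.3 × 84.8)
c = 91550 / 37676.64 = 2.43 J/(g·°C)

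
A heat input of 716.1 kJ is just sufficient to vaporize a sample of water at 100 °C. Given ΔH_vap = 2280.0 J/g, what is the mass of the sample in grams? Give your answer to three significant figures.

m = 314 g

m = q / ΔH_vap = 716100 J / 2280.0 J/g = 314 g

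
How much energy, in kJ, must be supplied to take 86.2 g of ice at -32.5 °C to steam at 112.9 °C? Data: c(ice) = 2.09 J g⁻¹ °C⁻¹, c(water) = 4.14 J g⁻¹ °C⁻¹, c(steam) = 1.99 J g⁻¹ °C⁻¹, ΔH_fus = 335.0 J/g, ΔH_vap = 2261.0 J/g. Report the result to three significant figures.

q = 268 kJ

q1 (heat ice -32.5→0.0 °C): 86.2 × 2.09 × 32.5 = 5855 J
q2 (melt at 0 °C): 86.2 × 335.0 = 28877 J
q3 (heat water 0.0→100.0 °C): 86.2 × 4.14 × 100.0 = 35687 J
q4 (vaporize at 100 °C): 86.2 × 2261.0 = 194898 J
q5 (heat steam 100.0→112.9 °C): 86.2 × 1.99 × 12.9 = 2213 J
Total: 5855 + 28877 + 35687 + 194898 + 2213 = 267530 J = 268 kJ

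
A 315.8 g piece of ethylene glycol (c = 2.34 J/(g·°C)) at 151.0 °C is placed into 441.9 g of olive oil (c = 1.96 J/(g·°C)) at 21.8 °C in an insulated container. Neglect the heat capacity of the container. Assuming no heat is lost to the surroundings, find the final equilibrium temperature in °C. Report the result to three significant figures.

Heat lost by ethylene glycol = heat gained by olive oil.
(315.8)(2.34)(151.0 − T) = (441.9)(1.96)(T − 21.8)
738.972 (151.0 − T) = 866.124 (T − 21.8)
111580 − 738.972 T = 866.124 T − 18882
130462 = 1605.096 T
T = 81.28 °C

T_f = 81.3 °C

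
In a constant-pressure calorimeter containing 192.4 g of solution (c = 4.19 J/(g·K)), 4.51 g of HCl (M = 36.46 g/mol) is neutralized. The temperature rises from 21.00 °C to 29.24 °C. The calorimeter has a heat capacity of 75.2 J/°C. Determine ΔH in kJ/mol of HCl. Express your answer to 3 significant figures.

|ΔT| = |29.24 − 21.00| = 8.24 °C
|q_surr| = (192.4 × 4.19 + 75.2) × 8.24 = 881.356 × 8.24 = 7262 J
n(HCl) = 4.51 / 36.46 = 0.1237 mol
Temperature rose, so q_rxn = −|q_surr| = -7.262 kJ
ΔH = q_rxn / n = -58.71 kJ/mol

ΔH = -58.7 kJ/mol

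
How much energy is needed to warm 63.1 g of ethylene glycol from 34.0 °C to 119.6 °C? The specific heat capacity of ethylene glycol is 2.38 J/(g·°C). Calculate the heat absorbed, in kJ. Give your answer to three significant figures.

q = m c ΔT = 63.1 × 2.38 × (119.6 − 34.0)
q = 63.1 × 2.38 × 85.6 = 12860 J = 12.9 kJ

q = 12.9 kJ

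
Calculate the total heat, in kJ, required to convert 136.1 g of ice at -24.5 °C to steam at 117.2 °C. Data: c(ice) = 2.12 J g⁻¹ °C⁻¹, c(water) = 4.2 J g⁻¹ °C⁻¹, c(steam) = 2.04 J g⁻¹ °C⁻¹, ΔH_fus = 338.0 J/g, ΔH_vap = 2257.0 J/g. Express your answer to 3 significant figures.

q = 422 kJ

q1 (heat ice -24.5→0.0 °C): 136.1 × 2.12 × 24.5 = 7069 J
q2 (melt at 0 °C): 136.1 × 338.0 = 46002 J
q3 (heat water 0.0→100.0 °C): 136.1 × 4.2 × 100.0 = 57162 J
q4 (vaporize at 100 °C): 136.1 × 2257.0 = 307178 J
q5 (heat steam 100.0→117.2 °C): 136.1 × 2.04 × 17.2 = 4775 J
Total: 7069 + 46002 + 57162 + 307178 + 4775 = 422186 J = 422 kJ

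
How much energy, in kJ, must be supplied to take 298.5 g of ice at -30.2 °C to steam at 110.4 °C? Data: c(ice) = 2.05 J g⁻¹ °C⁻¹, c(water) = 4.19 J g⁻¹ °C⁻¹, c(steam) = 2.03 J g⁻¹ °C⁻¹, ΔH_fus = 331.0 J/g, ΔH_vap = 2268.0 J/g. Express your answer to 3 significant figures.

q = 926 kJ

q1 (heat ice -30.2→0.0 °C): 298.5 × 2.05 × 30.2 = 18480 J
q2 (melt at 0 °C): 298.5 × 331.0 = 98804 J
q3 (heat water 0.0→100.0 °C): 298.5 × 4.19 × 100.0 = 125072 J
q4 (vaporize at 100 °C): 298.5 × 2268.0 = 676998 J
q5 (heat steam 100.0→110.4 °C): 298.5 × 2.03 × 10.4 = 6302 J
Total: 18480 + 98804 + 125072 + 676998 + 6302 = 925656 J = 926 kJ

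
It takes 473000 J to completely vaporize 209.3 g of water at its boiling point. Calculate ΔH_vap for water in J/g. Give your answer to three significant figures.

ΔH_vap = 2260 J/g

ΔH_vap = q / m = 473000 / 209.3 = 2260 J/g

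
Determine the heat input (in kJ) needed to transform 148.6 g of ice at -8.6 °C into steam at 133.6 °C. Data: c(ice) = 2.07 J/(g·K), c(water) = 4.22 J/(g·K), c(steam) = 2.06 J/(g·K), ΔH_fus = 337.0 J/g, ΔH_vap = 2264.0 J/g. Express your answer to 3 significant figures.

q1 (heat ice -8.6→0.0 °C): 148.6 × 2.07 × 8.6 = 2645 J
q2 (melt at 0 °C): 148.6 × 337.0 = 50078 J
q3 (heat water 0.0→100.0 °C): 148.6 × 4.22 × 100.0 = 62709 J
q4 (vaporize at 100 °C): 148.6 × 2264.0 = 336430 J
q5 (heat steam 100.0→133.6 °C): 148.6 × 2.06 × 33.6 = 10285 J
Total: 2645 + 50078 + 62709 + 336430 + 10285 = 462147 J = 462 kJ

q = 462 kJ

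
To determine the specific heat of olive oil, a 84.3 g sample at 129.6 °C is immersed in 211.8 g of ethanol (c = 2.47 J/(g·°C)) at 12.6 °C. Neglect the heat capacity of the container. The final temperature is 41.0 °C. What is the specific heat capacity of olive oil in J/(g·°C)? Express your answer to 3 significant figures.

c = 1.99 J/(g·°C)

q_gained = (211.8 × 2.47) × (41.0 − 12.6) = 14860 J
q_lost = 84.3 × c × (129.6 − 41.0) = 7468.98 c
Set equal: c = 14860 / 7468.98 = 1.99 J/(g·°C)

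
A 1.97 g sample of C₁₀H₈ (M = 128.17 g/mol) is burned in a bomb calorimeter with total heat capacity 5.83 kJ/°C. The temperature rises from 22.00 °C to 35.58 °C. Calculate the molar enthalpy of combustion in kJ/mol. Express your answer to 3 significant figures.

ΔT = 35.58 − 22.00 = 13.58 °C
q_cal = C_cal × ΔT = 5.83 × 13.58 = 79.1714 kJ
n = 1.97 / 128.17 = 0.01537 mol
q_rxn = −q_cal = -79.1714 kJ
ΔH = -79.1714 / 0.01537 = -5151 kJ/mol

ΔH = -5150 kJ/mol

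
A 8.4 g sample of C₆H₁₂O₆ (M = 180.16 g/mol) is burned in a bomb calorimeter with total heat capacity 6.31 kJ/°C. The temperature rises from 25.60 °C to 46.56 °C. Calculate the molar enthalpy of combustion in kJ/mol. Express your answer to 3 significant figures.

ΔT = 46.56 − 25.60 = 20.96 °C
q_cal = C_cal × ΔT = 6.31 × 20.96 = 132.2576 kJ
n = 8.4 / 180.16 = 0.04663 mol
q_rxn = −q_cal = -132.2576 kJ
ΔH = -132.2576 / 0.04663 = -2836 kJ/mol

ΔH = -2840 kJ/mol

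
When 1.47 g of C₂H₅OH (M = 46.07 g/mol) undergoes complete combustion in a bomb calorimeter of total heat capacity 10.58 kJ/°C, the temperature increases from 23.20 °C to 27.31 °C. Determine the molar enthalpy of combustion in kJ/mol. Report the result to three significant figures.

ΔT = 27.31 − 23.20 = 4.11 °C
q_cal = C_cal × ΔT = 10.58 × 4.11 = 43.4838 kJ
n = 1.47 / 46.07 = 0.03191 mol
q_rxn = −q_cal = -43.4838 kJ
ΔH = -43.4838 / 0.03191 = -1363 kJ/mol

ΔH = -1360 kJ/mol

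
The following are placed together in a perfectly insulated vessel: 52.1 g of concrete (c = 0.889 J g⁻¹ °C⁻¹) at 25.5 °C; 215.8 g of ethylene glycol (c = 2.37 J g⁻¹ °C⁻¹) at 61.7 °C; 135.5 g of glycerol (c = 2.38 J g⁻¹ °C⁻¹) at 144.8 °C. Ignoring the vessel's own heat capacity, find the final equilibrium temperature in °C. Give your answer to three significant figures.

Σ mᵢcᵢ(T − Tᵢ) = 0  ⇒  T = Σ mᵢcᵢTᵢ / Σ mᵢcᵢ
Σ mᵢcᵢ = 52.1×0.889 + 215.8×2.37 + 135.5×2.38 = 880.2529
Σ mᵢcᵢTᵢ = 46.3169×25.5 + 511.446×61.7 + 322.49×144.8 = 79434
T = 79434 / 880.2529 = 90.24 °C

T_f = 90.2 °C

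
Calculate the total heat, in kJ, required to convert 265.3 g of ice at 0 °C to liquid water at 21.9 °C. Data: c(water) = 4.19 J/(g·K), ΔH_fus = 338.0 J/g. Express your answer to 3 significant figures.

q = 114 kJ

q1 (melt at 0 °C): 265.3 × 338.0 = 89671 J
q2 (heat water 0.0→21.9 °C): 265.3 × 4.19 × 21.9 = 24344 J
Total: 89671 + 24344 = 114015 J = 114 kJ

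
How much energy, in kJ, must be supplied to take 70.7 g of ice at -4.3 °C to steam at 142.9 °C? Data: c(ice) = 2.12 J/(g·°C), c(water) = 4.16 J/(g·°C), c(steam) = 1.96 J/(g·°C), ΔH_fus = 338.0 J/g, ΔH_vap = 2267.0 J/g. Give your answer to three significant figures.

q = 220 kJ

q1 (heat ice -4.3→0.0 °C): 70.7 × 2.12 × 4.3 = 645 J
q2 (melt at 0 °C): 70.7 × 338.0 = 23897 J
q3 (heat water 0.0→100.0 °C): 70.7 × 4.16 × 100.0 = 29411 J
q4 (vaporize at 100 °C): 70.7 × 2267.0 = 160277 J
q5 (heat steam 100.0→142.9 °C): 70.7 × 1.96 × 42.9 = 5945 J
Total: 645 + 23897 + 29411 + 160277 + 5945 = 220175 J = 220 kJ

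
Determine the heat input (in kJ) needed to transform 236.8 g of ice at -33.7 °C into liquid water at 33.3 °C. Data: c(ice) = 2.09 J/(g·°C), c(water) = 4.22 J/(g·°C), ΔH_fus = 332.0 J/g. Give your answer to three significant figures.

q1 (heat ice -33.7→0.0 °C): 236.8 × 2.09 × 33.7 = 16679 J
q2 (melt at 0 °C): 236.8 × 332.0 = 78618 J
q3 (heat water 0.0→33.3 °C): 236.8 × 4.22 × 33.3 = 33277 J
Total: 16679 + 78618 + 33277 = 128574 J = 129 kJ

q = 129 kJ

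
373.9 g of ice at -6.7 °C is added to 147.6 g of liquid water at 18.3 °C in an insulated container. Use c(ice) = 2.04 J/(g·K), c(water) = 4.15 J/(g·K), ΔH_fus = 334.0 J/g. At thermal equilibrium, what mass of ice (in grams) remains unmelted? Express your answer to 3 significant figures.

m_ice remaining = 356 g

Heat to warm all ice to 0 °C: 373.9×2.04×6.7 = 5110.5 J
Heat released by water cooling to 0 °C: 147.6×4.15×18.3 = 11209 J
11209 J < 5110.5 + 373.9×334.0 = 129993.1 J, so not all ice melts; final T = 0 °C.
Heat left for melting: 11209 − 5110.5 = 6098.5 J
Mass melted = 6098.5 / 334.0 = 18.26 g
Ice remaining = 373.9 − 18.26 = 355.64 g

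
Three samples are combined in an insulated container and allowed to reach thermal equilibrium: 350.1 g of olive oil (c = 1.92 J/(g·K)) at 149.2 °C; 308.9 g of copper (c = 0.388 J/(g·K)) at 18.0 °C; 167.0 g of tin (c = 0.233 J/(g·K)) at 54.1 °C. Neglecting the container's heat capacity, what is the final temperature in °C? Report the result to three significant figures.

T_f = 126 °C

Σ mᵢcᵢ(T − Tᵢ) = 0  ⇒  T = Σ mᵢcᵢTᵢ / Σ mᵢcᵢ
Σ mᵢcᵢ = 350.1×1.92 + 308.9×0.388 + 167.0×0.233 = 830.9562
Σ mᵢcᵢTᵢ = 672.192×149.2 + 119.8532×18.0 + 38.911×54.1 = 104550
T = 104550 / 830.9562 = 125.8 °C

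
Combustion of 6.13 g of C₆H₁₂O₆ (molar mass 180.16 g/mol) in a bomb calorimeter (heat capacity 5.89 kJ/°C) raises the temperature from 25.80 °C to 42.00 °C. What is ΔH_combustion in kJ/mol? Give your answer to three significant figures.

ΔT = 42.00 − 25.80 = 16.20 °C
q_cal = C_cal × ΔT = 5.89 × 16.20 = 95.418 kJ
n = 6.13 / 180.16 = 0.03403 mol
q_rxn = −q_cal = -95.418 kJ
ΔH = -95.418 / 0.03403 = -2804 kJ/mol

ΔH = -2800 kJ/mol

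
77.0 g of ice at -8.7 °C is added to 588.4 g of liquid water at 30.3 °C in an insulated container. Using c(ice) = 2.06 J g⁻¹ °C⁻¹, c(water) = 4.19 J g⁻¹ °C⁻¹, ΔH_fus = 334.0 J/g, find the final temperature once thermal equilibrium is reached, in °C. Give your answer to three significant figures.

T_f = 17.1 °C

Heat to bring ice to 0 °C and melt it: q₁ = 77.0×2.06×8.7 + 77.0×334.0 = 27098 J
Heat the water can supply cooling to 0 °C: 588.4×4.19×30.3 = 74701.5 J > q₁, so all ice melts.
Energy balance: 588.4×4.19×(30.3 − T) = 27098 + 77.0×4.19×(T − 0)
2465.396(30.3 − T) = 27098 + 322.63 T
74701.5 − 27098 = 2788.026 T
T = 47603.5 / 2788.026 = 17.07 °C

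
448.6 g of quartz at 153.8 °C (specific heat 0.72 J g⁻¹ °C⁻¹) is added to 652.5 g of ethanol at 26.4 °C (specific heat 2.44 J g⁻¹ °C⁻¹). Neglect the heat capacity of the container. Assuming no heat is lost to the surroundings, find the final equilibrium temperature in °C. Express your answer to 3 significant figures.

Heat lost by quartz = heat gained by ethanol.
(448.6)(0.72)(153.8 − T) = (652.5)(2.44)(T − 26.4)
322.992 (153.8 − T) = 1592.1 (T − 26.4)
49676 − 322.992 T = 1592.1 T − 42031
91707 = 1915.092 T
T = 47.89 °C

T_f = 47.9 °C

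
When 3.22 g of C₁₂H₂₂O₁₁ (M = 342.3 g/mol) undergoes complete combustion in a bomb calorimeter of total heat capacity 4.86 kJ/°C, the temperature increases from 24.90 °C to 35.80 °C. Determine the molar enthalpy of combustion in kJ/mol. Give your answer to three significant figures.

ΔT = 35.80 − 24.90 = 10.90 °C
q_cal = C_cal × ΔT = 4.86 × 10.90 = 52.974 kJ
n = 3.22 / 342.3 = 0.009407 mol
q_rxn = −q_cal = -52.974 kJ
ΔH = -52.974 / 0.009407 = -5631 kJ/mol

ΔH = -5630 kJ/mol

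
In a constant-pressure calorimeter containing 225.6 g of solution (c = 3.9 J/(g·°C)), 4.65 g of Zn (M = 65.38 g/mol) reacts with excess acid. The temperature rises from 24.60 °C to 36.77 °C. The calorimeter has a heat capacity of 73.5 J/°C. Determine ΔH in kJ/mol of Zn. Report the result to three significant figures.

|ΔT| = |36.77 − 24.60| = 12.17 °C
|q_surr| = (225.6 × 3.9 + 73.5) × 12.17 = 953.34 × 12.17 = 11600 J
n(Zn) = 4.65 / 65.38 = 0.07112 mol
Temperature rose, so q_rxn = −|q_surr| = -11.60 kJ
ΔH = q_rxn / n = -163.1 kJ/mol

ΔH = -163 kJ/mol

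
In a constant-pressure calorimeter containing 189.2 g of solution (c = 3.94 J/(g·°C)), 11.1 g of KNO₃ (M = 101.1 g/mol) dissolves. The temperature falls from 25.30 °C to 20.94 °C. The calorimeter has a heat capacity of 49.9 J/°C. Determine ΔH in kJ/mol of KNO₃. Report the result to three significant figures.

ΔH = 31.6 kJ/mol

|ΔT| = |20.94 − 25.30| = 4.36 °C
|q_surr| = (189.2 × 3.94 + 49.9) × 4.36 = 795.348 × 4.36 = 3468 J
n(KNO₃) = 11.1 / 101.1 = 0.1098 mol
Temperature fell, so q_rxn = +|q_surr| = 3.468 kJ
ΔH = q_rxn / n = 31.58 kJ/mol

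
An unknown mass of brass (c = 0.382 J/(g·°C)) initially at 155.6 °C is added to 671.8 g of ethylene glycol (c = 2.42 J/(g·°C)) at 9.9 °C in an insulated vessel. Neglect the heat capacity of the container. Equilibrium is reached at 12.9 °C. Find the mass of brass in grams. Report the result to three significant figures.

m = 89.5 g

q_gained = (671.8 × 2.42) × (12.9 − 9.9) = 4877 J
q_lost = m × 0.382 × (155.6 − 12.9) = 54.5114 m
m = 4877 / 54.5114 = 89.5 g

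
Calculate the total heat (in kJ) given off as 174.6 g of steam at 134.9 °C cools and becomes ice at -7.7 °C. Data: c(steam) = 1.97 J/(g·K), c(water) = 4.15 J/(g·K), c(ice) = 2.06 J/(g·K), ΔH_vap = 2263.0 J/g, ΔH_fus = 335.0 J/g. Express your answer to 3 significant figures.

q = 541 kJ

q1 (cool steam 134.9→100 °C): 174.6 × 1.97 × 34.9 = 12004 J
q2 (condense at 100 °C): 174.6 × 2263.0 = 395120 J
q3 (cool water 100→0 °C): 174.6 × 4.15 × 100.0 = 72459 J
q4 (freeze at 0 °C): 174.6 × 335.0 = 58491 J
q5 (cool ice 0→-7.7 °C): 174.6 × 2.06 × 7.7 = 2770 J
Total: 12004 + 395120 + 72459 + 58491 + 2770 = 540844 J = 541 kJ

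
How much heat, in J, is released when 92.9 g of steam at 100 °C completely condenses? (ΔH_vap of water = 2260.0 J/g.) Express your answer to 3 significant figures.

q = m × ΔH_vap = 92.9 × 2260.0 = 210000 J

q = 210000 J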